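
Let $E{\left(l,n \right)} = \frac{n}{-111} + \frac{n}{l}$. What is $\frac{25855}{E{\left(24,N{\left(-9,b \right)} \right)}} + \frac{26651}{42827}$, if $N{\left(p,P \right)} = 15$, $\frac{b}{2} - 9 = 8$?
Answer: $\frac{65552464311}{1241983} \approx 52781.0$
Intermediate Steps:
$b = 34$ ($b = 18 + 2 \cdot 8 = 18 + 16 = 34$)
$E{\left(l,n \right)} = - \frac{n}{111} + \frac{n}{l}$ ($E{\left(l,n \right)} = n \left(- \frac{1}{111}\right) + \frac{n}{l} = - \frac{n}{111} + \frac{n}{l}$)
$\frac{25855}{E{\left(24,N{\left(-9,b \right)} \right)}} + \frac{26651}{42827} = \frac{25855}{\left(- \frac{1}{111}\right) 15 + \frac{15}{24}} + \frac{26651}{42827} = \frac{25855}{- \frac{5}{37} + 15 \cdot \frac{1}{24}} + 26651 \cdot \frac{1}{42827} = \frac{25855}{- \frac{5}{37} + \frac{5}{8}} + \frac{26651}{42827} = \frac{25855}{\frac{145}{296}} + \frac{26651}{42827} = 25855 \cdot \frac{296}{145} + \frac{26651}{42827} = \frac{1530616}{29} + \frac{26651}{42827} = \frac{65552464311}{1241983}$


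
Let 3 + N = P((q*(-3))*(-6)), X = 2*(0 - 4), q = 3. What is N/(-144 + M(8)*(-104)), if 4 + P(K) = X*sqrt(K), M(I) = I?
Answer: 7/976 + 3*sqrt(6)/122 ≈ 0.067405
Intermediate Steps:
X = -8 (X = 2*(-4) = -8)
P(K) = -4 - 8*sqrt(K)
N = -7 - 24*sqrt(6) (N = -3 + (-4 - 8*3*sqrt(6)) = -3 + (-4 - 24*sqrt(6)) = -7 - 24*sqrt(6) ≈ -65.788)
N/(-144 + M(8)*(-104)) = (-7 - 24*sqrt(6))/(-144 + 8*(-104)) = (-7 - 24*sqrt(6))/(-144 - 832) = (-7 - 24*sqrt(6))/(-976) = (-7 - 24*sqrt(6))*(-1/976) = 7/976 + 3*sqrt(6)/122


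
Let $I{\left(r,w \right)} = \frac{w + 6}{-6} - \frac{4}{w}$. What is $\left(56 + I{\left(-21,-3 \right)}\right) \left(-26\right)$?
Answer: $- \frac{4433}{3} \approx -1477.7$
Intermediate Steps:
$I{\left(r,w \right)} = -1 - \frac{4}{w} - \frac{w}{6}$ ($I{\left(r,w \right)} = \left(6 + w\right) \left(- \frac{1}{6}\right) - \frac{4}{w} = \left(-1 - \frac{w}{6}\right) - \frac{4}{w} = -1 - \frac{4}{w} - \frac{w}{6}$)
$\left(56 + I{\left(-21,-3 \right)}\right) \left(-26\right) = \left(56 - \left(\frac{1}{2} - \frac{4}{3}\right)\right) \left(-26\right) = \left(56 - - \frac{5}{6}\right) \left(-26\right) = \left(56 + \left(-1 + \frac{4}{3} + \frac{1}{2}\right)\right) \left(-26\right) = \left(56 + \frac{5}{6}\right) \left(-26\right) = \frac{341}{6} \left(-26\right) = - \frac{4433}{3}$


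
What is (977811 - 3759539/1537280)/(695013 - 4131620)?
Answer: -1503165534541/5283027208960 ≈ -0.28453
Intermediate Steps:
(977811 - 3759539/1537280)/(695013 - 4131620) = (977811 - 3759539*1/1537280)/(-3436607) = (977811 - 3759539/1537280)*(-1/3436607) = (1503165534541/1537280)*(-1/3436607) = -1503165534541/5283027208960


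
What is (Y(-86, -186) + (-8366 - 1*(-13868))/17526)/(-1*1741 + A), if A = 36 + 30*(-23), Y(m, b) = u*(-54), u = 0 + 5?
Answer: 787753/6995795 ≈ 0.11260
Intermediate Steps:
u = 5
Y(m, b) = -270 (Y(m, b) = 5*(-54) = -270)
A = -654 (A = 36 - 690 = -654)
(Y(-86, -186) + (-8366 - 1*(-13868))/17526)/(-1*1741 + A) = (-270 + (-8366 - 1*(-13868))/17526)/(-1*1741 - 654) = (-270 + (-8366 + 13868)*(1/17526))/(-1741 - 654) = (-270 + 5502*(1/17526))/(-2395) = (-270 + 917/2921)*(-1/2395) = -787753/2921*(-1/2395) = 787753/6995795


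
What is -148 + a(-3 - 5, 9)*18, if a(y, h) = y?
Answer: -292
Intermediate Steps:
-148 + a(-3 - 5, 9)*18 = -148 + (-3 - 5)*18 = -148 - 8*18 = -148 - 144 = -292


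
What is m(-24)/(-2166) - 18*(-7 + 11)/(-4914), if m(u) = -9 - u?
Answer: 1523/197106 ≈ 0.0077268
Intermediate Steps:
m(-24)/(-2166) - 18*(-7 + 11)/(-4914) = (-9 - 1*(-24))/(-2166) - 18*(-7 + 11)/(-4914) = (-9 + 24)*(-1/2166) - 18*4*(-1/4914) = 15*(-1/2166) - 72*(-1/4914) = -5/722 + 4/273 = 1523/197106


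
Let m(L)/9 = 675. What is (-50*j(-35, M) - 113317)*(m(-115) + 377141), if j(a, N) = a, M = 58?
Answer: -42754259472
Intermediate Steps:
m(L) = 6075 (m(L) = 9*675 = 6075)
(-50*j(-35, M) - 113317)*(m(-115) + 377141) = (-50*(-35) - 113317)*(6075 + 377141) = (1750 - 113317)*383216 = -111567*383216 = -42754259472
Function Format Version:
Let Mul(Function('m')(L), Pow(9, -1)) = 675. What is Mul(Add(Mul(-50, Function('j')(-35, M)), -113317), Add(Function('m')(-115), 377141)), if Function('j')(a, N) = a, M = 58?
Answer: -42754259472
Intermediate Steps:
Function('m')(L) = 6075 (Function('m')(L) = Mul(9, 675) = 6075)
Mul(Add(Mul(-50, Function('j')(-35, M)), -113317), Add(Function('m')(-115), 377141)) = Mul(Add(Mul(-50, -35), -113317), Add(6075, 377141)) = Mul(Add(1750, -113317), 383216) = Mul(-111567, 383216) = -42754259472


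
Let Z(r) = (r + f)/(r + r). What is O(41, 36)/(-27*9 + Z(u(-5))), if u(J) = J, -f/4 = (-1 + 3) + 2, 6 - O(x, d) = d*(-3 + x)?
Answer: 4540/803 ≈ 5.6538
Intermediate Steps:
O(x, d) = 6 - d*(-3 + x)
f = -16 (f = -4*((-1 + 3) + 2) = -4*(2 + 2) = -4*4 = -16)
Z(r) = (-16 + r)/(2*r) (Z(r) = (r - 16)/(r + r) = (-16 + r)/((2*r)) = (-16 + r)*(1/(2*r)) = (-16 + r)/(2*r))
O(41, 36)/(-27*9 + Z(u(-5))) = (6 + 3*36 - 1*36*41)/(-27*9 + (1/2)*(-16 - 5)/(-5)) = (6 + 108 - 1476)/(-243 + (1/2)*(-1/5)*(-21)) = -1362/(-243 + 21/10) = -1362/(-2409/10) = -1362*(-10/2409) = 4540/803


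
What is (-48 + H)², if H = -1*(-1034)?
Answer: 972196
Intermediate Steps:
H = 1034
(-48 + H)² = (-48 + 1034)² = 986² = 972196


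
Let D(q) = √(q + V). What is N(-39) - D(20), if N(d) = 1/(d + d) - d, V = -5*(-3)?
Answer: 3041/78 - √35 ≈ 33.071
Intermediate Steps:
V = 15
N(d) = 1/(2*d) - d
D(q) = √(15 + q) (D(q) = √(q + 15) = √(15 + q))
N(-39) - D(20) = ((½)/(-39) - 1*(-39)) - √(15 + 20) = ((½)*(-1/39) + 39) - √35 = (-1/78 + 39) - √35 = 3041/78 - √35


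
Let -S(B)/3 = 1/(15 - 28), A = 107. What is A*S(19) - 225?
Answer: -2604/13 ≈ -200.31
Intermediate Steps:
S(B) = 3/13 (S(B) = -3/(15 - 28) = -3/(-13) = -3*(-1/13) = 3/13)
A*S(19) - 225 = 107*(3/13) - 225 = 321/13 - 225 = -2604/13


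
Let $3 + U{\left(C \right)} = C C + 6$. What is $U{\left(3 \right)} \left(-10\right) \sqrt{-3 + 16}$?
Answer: $- 120 \sqrt{13} \approx -432.67$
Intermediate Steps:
$U{\left(C \right)} = 3 + C^{2}$ ($U{\left(C \right)} = -3 + \left(C C + 6\right) = -3 + \left(C^{2} + 6\right) = -3 + \left(6 + C^{2}\right) = 3 + C^{2}$)
$U{\left(3 \right)} \left(-10\right) \sqrt{-3 + 16} = \left(3 + 3^{2}\right) \left(-10\right) \sqrt{-3 + 16} = \left(3 + 9\right) \left(-10\right) \sqrt{13} = 12 \left(-10\right) \sqrt{13} = - 120 \sqrt{13}$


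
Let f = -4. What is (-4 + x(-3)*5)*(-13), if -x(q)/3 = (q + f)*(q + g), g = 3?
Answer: 52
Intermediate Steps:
x(q) = -3*(-4 + q)*(3 + q) (x(q) = -3*(q - 4)*(q + 3) = -3*(-4 + q)*(3 + q))
(-4 + x(-3)*5)*(-13) = (-4 + (36 - 3*(-3)² + 3*(-3))*5)*(-13) = (-4 + (36 - 3*9 - 9)*5)*(-13) = (-4 + (36 - 27 - 9)*5)*(-13) = (-4 + 0*5)*(-13) = (-4 + 0)*(-13) = -4*(-13) = 52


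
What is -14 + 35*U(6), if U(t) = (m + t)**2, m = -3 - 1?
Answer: 126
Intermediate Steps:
m = -4
U(t) = (-4 + t)**2
-14 + 35*U(6) = -14 + 35*(-4 + 6)**2 = -14 + 35*2**2 = -14 + 35*4 = -14 + 140 = 126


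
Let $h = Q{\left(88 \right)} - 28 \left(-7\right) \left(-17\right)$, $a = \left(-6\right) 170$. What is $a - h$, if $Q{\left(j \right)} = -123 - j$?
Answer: $2523$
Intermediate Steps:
$a = -1020$
$h = -3543$ ($h = \left(-123 - 88\right) - 28 \left(-7\right) \left(-17\right) = \left(-123 - 88\right) - \left(-196\right) \left(-17\right) = -211 - 3332 = -3543$)
$a - h = -1020 - -3543 = -1020 + 3543 = 2523$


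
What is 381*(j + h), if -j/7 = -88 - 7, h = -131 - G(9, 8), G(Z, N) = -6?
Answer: 205740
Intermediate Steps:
h = -125 (h = -131 - 1*(-6) = -131 + 6 = -125)
j = 665 (j = -7*(-88 - 7) = -7*(-95) = 665)
381*(j + h) = 381*(665 - 125) = 381*540 = 205740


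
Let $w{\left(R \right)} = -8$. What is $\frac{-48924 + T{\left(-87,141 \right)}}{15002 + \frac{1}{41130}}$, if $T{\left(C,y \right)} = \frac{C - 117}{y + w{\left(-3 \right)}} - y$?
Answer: $- \frac{268408169370}{82065290713} \approx -3.2707$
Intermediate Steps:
$T{\left(C,y \right)} = - y + \frac{-117 + C}{-8 + y}$ ($T{\left(C,y \right)} = \frac{C - 117}{y - 8} - y = \frac{-117 + C}{-8 + y} - y = - y + \frac{-117 + C}{-8 + y}$)
$\frac{-48924 + T{\left(-87,141 \right)}}{15002 + \frac{1}{41130}} = \frac{-48924 + \frac{-117 - 87 - 141^{2} + 8 \cdot 141}{-8 + 141}}{15002 + \frac{1}{41130}} = \frac{-48924 + \frac{-117 - 87 - 19881 + 1128}{133}}{15002 + \frac{1}{41130}} = \frac{-48924 + \frac{-117 - 87 - 19881 + 1128}{133}}{\frac{617032261}{41130}} = \left(-48924 + \frac{1}{133} \left(-18957\right)\right) \frac{41130}{617032261} = \left(-48924 - \frac{18957}{133}\right) \frac{41130}{617032261} = \left(- \frac{6525849}{133}\right) \frac{41130}{617032261} = - \frac{268408169370}{82065290713}$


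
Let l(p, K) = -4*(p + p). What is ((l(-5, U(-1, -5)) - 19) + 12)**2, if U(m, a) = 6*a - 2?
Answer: 1089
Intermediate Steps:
U(m, a) = -2 + 6*a
l(p, K) = -8*p
((l(-5, U(-1, -5)) - 19) + 12)**2 = ((-8*(-5) - 19) + 12)**2 = ((40 - 19) + 12)**2 = (21 + 12)**2 = 33**2 = 1089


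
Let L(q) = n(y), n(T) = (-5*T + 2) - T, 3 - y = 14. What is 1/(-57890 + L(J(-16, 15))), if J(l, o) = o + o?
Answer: -1/57822 ≈ -1.7294e-5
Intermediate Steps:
y = -11 (y = 3 - 1*14 = 3 - 14 = -11)
J(l, o) = 2*o
n(T) = 2 - 6*T (n(T) = (2 - 5*T) - T = 2 - 6*T)
L(q) = 68 (L(q) = 2 - 6*(-11) = 2 + 66 = 68)
1/(-57890 + L(J(-16, 15))) = 1/(-57890 + 68) = 1/(-57822) = -1/57822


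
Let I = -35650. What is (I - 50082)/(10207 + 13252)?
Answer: -85732/23459 ≈ -3.6545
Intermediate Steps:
(I - 50082)/(10207 + 13252) = (-35650 - 50082)/(10207 + 13252) = -85732/23459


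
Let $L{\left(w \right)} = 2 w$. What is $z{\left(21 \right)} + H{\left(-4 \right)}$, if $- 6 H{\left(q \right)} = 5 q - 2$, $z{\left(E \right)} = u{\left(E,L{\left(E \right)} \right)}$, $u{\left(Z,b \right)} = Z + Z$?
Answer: $\frac{137}{3} \approx 45.667$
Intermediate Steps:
$u{\left(Z,b \right)} = 2 Z$
$z{\left(E \right)} = 2 E$
$H{\left(q \right)} = \frac{1}{3} - \frac{5 q}{6}$ ($H{\left(q \right)} = - \frac{5 q - 2}{6} = - \frac{-2 + 5 q}{6} = \frac{1}{3} - \frac{5 q}{6}$)
$z{\left(21 \right)} + H{\left(-4 \right)} = 2 \cdot 21 + \left(\frac{1}{3} - - \frac{10}{3}\right) = 42 + \left(\frac{1}{3} + \frac{10}{3}\right) = 42 + \frac{11}{3} = \frac{137}{3}$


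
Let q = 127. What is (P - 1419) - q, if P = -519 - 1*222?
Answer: -2287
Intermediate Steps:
P = -741 (P = -519 - 222 = -741)
(P - 1419) - q = (-741 - 1419) - 1*127 = -2160 - 127 = -2287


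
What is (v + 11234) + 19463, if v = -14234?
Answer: 16463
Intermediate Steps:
(v + 11234) + 19463 = (-14234 + 11234) + 19463 = -3000 + 19463 = 16463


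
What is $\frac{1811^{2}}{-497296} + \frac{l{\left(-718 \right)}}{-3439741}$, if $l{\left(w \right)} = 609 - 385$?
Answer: $- \frac{11281502186565}{1710569440336} \approx -6.5952$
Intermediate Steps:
$l{\left(w \right)} = 224$ ($l{\left(w \right)} = 609 - 385 = 224$)
$\frac{1811^{2}}{-497296} + \frac{l{\left(-718 \right)}}{-3439741} = \frac{1811^{2}}{-497296} + \frac{224}{-3439741} = 3279721 \left(- \frac{1}{497296}\right) + 224 \left(- \frac{1}{3439741}\right) = - \frac{3279721}{497296} - \frac{224}{3439741} = - \frac{11281502186565}{1710569440336}$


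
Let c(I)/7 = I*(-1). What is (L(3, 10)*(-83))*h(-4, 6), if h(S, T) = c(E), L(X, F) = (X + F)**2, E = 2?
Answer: 196378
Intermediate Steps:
c(I) = -7*I (c(I) = 7*(I*(-1)) = 7*(-I) = -7*I)
L(X, F) = (F + X)**2
h(S, T) = -14 (h(S, T) = -7*2 = -14)
(L(3, 10)*(-83))*h(-4, 6) = ((10 + 3)**2*(-83))*(-14) = (13**2*(-83))*(-14) = (169*(-83))*(-14) = -14027*(-14) = 196378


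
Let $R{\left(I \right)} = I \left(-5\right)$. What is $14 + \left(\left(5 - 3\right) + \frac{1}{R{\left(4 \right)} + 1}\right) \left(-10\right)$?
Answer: $- \frac{104}{19} \approx -5.4737$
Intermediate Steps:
$R{\left(I \right)} = - 5 I$
$14 + \left(\left(5 - 3\right) + \frac{1}{R{\left(4 \right)} + 1}\right) \left(-10\right) = 14 + \left(\left(5 - 3\right) + \frac{1}{\left(-5\right) 4 + 1}\right) \left(-10\right) = 14 + \left(2 + \frac{1}{-20 + 1}\right) \left(-10\right) = 14 + \left(2 + \frac{1}{-19}\right) \left(-10\right) = 14 + \left(2 - \frac{1}{19}\right) \left(-10\right) = 14 + \frac{37}{19} \left(-10\right) = 14 - \frac{370}{19} = - \frac{104}{19}$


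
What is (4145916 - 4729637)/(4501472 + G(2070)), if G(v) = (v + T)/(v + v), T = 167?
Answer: -2416604940/18636096317 ≈ -0.12967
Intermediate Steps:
G(v) = (167 + v)/(2*v) (G(v) = (v + 167)/(v + v) = (167 + v)/((2*v)) = (167 + v)*(1/(2*v)) = (167 + v)/(2*v))
(4145916 - 4729637)/(4501472 + G(2070)) = (4145916 - 4729637)/(4501472 + (1/2)*(167 + 2070)/2070) = -583721/(4501472 + (1/2)*(1/2070)*2237) = -583721/(4501472 + 2237/4140) = -583721/18636096317/4140 = -583721*4140/18636096317 = -2416604940/18636096317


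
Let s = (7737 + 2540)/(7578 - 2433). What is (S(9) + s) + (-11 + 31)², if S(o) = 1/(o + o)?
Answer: 12411377/30870 ≈ 402.05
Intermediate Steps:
S(o) = 1/(2*o)
s = 10277/5145 ≈ 1.9975
(S(9) + s) + (-11 + 31)² = ((½)/9 + 10277/5145) + (-11 + 31)² = ((½)*(⅑) + 10277/5145) + 20² = (1/18 + 10277/5145) + 400 = 63377/30870 + 400 = 12411377/30870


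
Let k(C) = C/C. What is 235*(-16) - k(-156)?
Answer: -3761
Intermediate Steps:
k(C) = 1
235*(-16) - k(-156) = 235*(-16) - 1*1 = -3760 - 1 = -3761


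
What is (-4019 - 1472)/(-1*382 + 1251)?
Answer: -5491/869 ≈ -6.3188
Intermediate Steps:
(-4019 - 1472)/(-1*382 + 1251) = -5491/(-382 + 1251) = -5491/869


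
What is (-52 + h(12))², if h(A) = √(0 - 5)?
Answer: (52 - I*√5)² ≈ 2699.0 - 232.55*I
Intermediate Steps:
h(A) = I*√5 (h(A) = √(-5) = I*√5)
(-52 + h(12))² = (-52 + I*√5)²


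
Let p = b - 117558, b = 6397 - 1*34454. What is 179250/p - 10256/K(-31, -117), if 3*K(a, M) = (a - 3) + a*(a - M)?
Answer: 66605122/6552675 ≈ 10.165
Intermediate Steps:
b = -28057 (b = 6397 - 34454 = -28057)
p = -145615 (p = -28057 - 117558 = -145615)
K(a, M) = -1 + a/3 + a*(a - M)/3 (K(a, M) = ((a - 3) + a*(a - M))/3 = ((-3 + a) + a*(a - M))/3 = (-3 + a + a*(a - M))/3 = -1 + a/3 + a*(a - M)/3)
179250/p - 10256/K(-31, -117) = 179250/(-145615) - 10256/(-1 + (1/3)*(-31) + (1/3)*(-31)**2 - 1/3*(-117)*(-31)) = 179250*(-1/145615) - 10256/(-1 - 31/3 + (1/3)*961 - 1209) = -35850/29123 - 10256/(-1 - 31/3 + 961/3 - 1209) = -35850/29123 - 10256/(-900) = -35850/29123 - 10256*(-1/900) = -35850/29123 + 2564/225 = 66605122/6552675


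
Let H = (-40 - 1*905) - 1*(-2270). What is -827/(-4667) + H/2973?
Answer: 8642446/13874991 ≈ 0.62288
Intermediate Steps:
H = 1325 (H = (-40 - 905) + 2270 = -945 + 2270 = 1325)
-827/(-4667) + H/2973 = -827/(-4667) + 1325/2973 = -827*(-1/4667) + 1325*(1/2973) = 827/4667 + 1325/2973 = 8642446/13874991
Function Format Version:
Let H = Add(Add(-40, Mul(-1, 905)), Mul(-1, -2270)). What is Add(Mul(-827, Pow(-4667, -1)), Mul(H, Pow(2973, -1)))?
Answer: Rational(8642446, 13874991) ≈ 0.62288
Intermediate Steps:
H = 1325 (H = Add(Add(-40, -905), 2270) = Add(-945, 2270) = 1325)
Add(Mul(-827, Pow(-4667, -1)), Mul(H, Pow(2973, -1))) = Add(Mul(-827, Pow(-4667, -1)), Mul(1325, Pow(2973, -1))) = Add(Mul(-827, Rational(-1, 4667)), Mul(1325, Rational(1, 2973))) = Add(Rational(827, 4667), Rational(1325, 2973)) = Rational(8642446, 13874991)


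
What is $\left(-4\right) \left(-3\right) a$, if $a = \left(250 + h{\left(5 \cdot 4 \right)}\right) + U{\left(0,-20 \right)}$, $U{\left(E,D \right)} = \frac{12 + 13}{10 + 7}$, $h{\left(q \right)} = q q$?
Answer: $\frac{132900}{17} \approx 7817.6$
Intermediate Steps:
$h{\left(q \right)} = q^{2}$
$U{\left(E,D \right)} = \frac{25}{17}$
$a = \frac{11075}{17}$ ($a = \left(250 + \left(5 \cdot 4\right)^{2}\right) + \frac{25}{17} = \left(250 + 20^{2}\right) + \frac{25}{17} = \left(250 + 400\right) + \frac{25}{17} = 650 + \frac{25}{17} = \frac{11075}{17} \approx 651.47$)
$\left(-4\right) \left(-3\right) a = \left(-4\right) \left(-3\right) \frac{11075}{17} = 12 \cdot \frac{11075}{17} = \frac{132900}{17}$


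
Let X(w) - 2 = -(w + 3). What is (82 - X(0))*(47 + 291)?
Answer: 28054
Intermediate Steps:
X(w) = -1 - w (X(w) = 2 - (w + 3) = 2 - (3 + w) = 2 + (-3 - w) = -1 - w)
(82 - X(0))*(47 + 291) = (82 - (-1 - 1*0))*(47 + 291) = (82 - (-1 + 0))*338 = (82 - 1*(-1))*338 = (82 + 1)*338 = 83*338 = 28054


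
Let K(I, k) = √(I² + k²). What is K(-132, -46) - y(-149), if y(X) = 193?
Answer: -193 + 2*√4885 ≈ -53.214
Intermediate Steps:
K(-132, -46) - y(-149) = √((-132)² + (-46)²) - 1*193 = √(17424 + 2116) - 193 = √19540 - 193 = 2*√4885 - 193 = -193 + 2*√4885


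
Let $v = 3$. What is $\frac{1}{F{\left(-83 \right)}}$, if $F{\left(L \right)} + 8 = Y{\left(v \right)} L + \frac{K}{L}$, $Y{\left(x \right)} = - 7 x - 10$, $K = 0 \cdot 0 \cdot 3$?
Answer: $\frac{1}{2565} \approx 0.00038986$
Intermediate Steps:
$K = 0$ ($K = 0 \cdot 3 = 0$)
$Y{\left(x \right)} = -10 - 7 x$
$F{\left(L \right)} = -8 - 31 L$ ($F{\left(L \right)} = -8 + \left(\left(-10 - 21\right) L + \frac{0}{L}\right) = -8 + \left(\left(-10 - 21\right) L + 0\right) = -8 + \left(- 31 L + 0\right) = -8 - 31 L$)
$\frac{1}{F{\left(-83 \right)}} = \frac{1}{-8 - -2573} = \frac{1}{-8 + 2573} = \frac{1}{2565}$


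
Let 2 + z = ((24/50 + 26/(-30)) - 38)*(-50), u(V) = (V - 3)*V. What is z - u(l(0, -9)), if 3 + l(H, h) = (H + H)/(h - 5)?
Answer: 5698/3 ≈ 1899.3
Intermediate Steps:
l(H, h) = -3 + 2*H/(-5 + h) (l(H, h) = -3 + (H + H)/(h - 5) = -3 + (2*H)/(-5 + h) = -3 + 2*H/(-5 + h))
u(V) = V*(-3 + V) (u(V) = (-3 + V)*V = V*(-3 + V))
z = 5752/3 (z = -2 + ((24/50 + 26/(-30)) - 38)*(-50) = -2 + ((24*(1/50) + 26*(-1/30)) - 38)*(-50) = -2 + ((12/25 - 13/15) - 38)*(-50) = -2 + (-29/75 - 38)*(-50) = -2 - 2879/75*(-50) = -2 + 5758/3 = 5752/3 ≈ 1917.3)
z - u(l(0, -9)) = 5752/3 - (15 - 3*(-9) + 2*0)/(-5 - 9)*(-3 + (15 - 3*(-9) + 2*0)/(-5 - 9)) = 5752/3 - (15 + 27 + 0)/(-14)*(-3 + (15 + 27 + 0)/(-14)) = 5752/3 - (-1/14*42)*(-3 - 1/14*42) = 5752/3 - (-3)*(-3 - 3) = 5752/3 - (-3)*(-6) = 5752/3 - 1*18 = 5752/3 - 18 = 5698/3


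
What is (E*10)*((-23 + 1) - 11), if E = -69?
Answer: 22770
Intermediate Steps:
(E*10)*((-23 + 1) - 11) = (-69*10)*((-23 + 1) - 11) = -690*(-22 - 11) = -690*(-33) = 22770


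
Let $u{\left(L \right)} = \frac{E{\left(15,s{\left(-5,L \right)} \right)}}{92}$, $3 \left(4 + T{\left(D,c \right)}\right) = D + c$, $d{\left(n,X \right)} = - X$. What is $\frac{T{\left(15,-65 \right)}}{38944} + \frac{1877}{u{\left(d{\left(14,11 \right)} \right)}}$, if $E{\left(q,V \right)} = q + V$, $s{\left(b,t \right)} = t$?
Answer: $\frac{2521877105}{58416} \approx 43171.0$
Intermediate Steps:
$E{\left(q,V \right)} = V + q$
$T{\left(D,c \right)} = -4 + \frac{D}{3} + \frac{c}{3}$ ($T{\left(D,c \right)} = -4 + \frac{D + c}{3} = -4 + \left(\frac{D}{3} + \frac{c}{3}\right) = -4 + \frac{D}{3} + \frac{c}{3}$)
$u{\left(L \right)} = \frac{15}{92} + \frac{L}{92}$ ($u{\left(L \right)} = \frac{L + 15}{92} = \left(15 + L\right) \frac{1}{92} = \frac{15}{92} + \frac{L}{92}$)
$\frac{T{\left(15,-65 \right)}}{38944} + \frac{1877}{u{\left(d{\left(14,11 \right)} \right)}} = \frac{-4 + \frac{1}{3} \cdot 15 + \frac{1}{3} \left(-65\right)}{38944} + \frac{1877}{\frac{15}{92} + \frac{\left(-1\right) 11}{92}} = \left(-4 + 5 - \frac{65}{3}\right) \frac{1}{38944} + \frac{1877}{\frac{15}{92} + \frac{1}{92} \left(-11\right)} = \left(- \frac{62}{3}\right) \frac{1}{38944} + \frac{1877}{\frac{15}{92} - \frac{11}{92}} = - \frac{31}{58416} + 1877 \frac{1}{\frac{1}{23}} = - \frac{31}{58416} + 1877 \cdot 23 = - \frac{31}{58416} + 43171 = \frac{2521877105}{58416}$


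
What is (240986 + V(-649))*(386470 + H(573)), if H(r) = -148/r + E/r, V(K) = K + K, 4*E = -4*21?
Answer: 17692740777336/191 ≈ 9.2632e+10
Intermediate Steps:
E = -21 (E = (-4*21)/4 = (1/4)*(-84) = -21)
V(K) = 2*K
H(r) = -169/r (H(r) = -148/r - 21/r = -169/r)
(240986 + V(-649))*(386470 + H(573)) = (240986 + 2*(-649))*(386470 - 169/573) = (240986 - 1298)*(386470 - 169*1/573) = 239688*(386470 - 169/573) = 239688*(221447141/573) = 17692740777336/191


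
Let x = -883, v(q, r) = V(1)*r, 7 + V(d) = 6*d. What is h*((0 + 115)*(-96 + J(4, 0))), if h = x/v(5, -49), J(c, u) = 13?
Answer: 8428235/49 ≈ 1.7200e+5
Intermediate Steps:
V(d) = -7 + 6*d
v(q, r) = -r (v(q, r) = (-7 + 6*1)*r = (-7 + 6)*r = -r)
h = -883/49 (h = -883/((-1*(-49))) = -883/49 ≈ -18.020)
h*((0 + 115)*(-96 + J(4, 0))) = -883*(0 + 115)*(-96 + 13)/49 = -101545*(-83)/49 = -883/49*(-9545) = 8428235/49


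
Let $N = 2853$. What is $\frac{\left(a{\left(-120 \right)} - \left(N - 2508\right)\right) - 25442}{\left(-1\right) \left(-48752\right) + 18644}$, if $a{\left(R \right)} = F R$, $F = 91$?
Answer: $- \frac{36707}{67396} \approx -0.54465$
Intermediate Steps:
$a{\left(R \right)} = 91 R$
$\frac{\left(a{\left(-120 \right)} - \left(N - 2508\right)\right) - 25442}{\left(-1\right) \left(-48752\right) + 18644} = \frac{\left(91 \left(-120\right) - \left(2853 - 2508\right)\right) - 25442}{\left(-1\right) \left(-48752\right) + 18644} = \frac{\left(-10920 - 345\right) - 25442}{48752 + 18644} = \frac{\left(-10920 - 345\right) - 25442}{67396} = \left(-11265 - 25442\right) \frac{1}{67396} = \left(-36707\right) \frac{1}{67396} = - \frac{36707}{67396}$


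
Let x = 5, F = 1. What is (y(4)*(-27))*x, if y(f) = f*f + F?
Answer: -2295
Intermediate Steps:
y(f) = 1 + f**2 (y(f) = f*f + 1 = f**2 + 1 = 1 + f**2)
(y(4)*(-27))*x = ((1 + 4**2)*(-27))*5 = ((1 + 16)*(-27))*5 = (17*(-27))*5 = -459*5 = -2295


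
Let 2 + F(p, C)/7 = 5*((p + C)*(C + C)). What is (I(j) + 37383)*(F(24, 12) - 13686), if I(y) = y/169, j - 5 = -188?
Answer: 104492177760/169 ≈ 6.1830e+8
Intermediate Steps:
j = -183 (j = 5 - 188 = -183)
I(y) = y/169 (I(y) = y*(1/169) = y/169)
F(p, C) = -14 + 70*C*(C + p) (F(p, C) = -14 + 7*(5*((p + C)*(C + C))) = -14 + 7*(5*((C + p)*(2*C))) = -14 + 7*(5*(2*C*(C + p))) = -14 + 7*(10*C*(C + p)) = -14 + 70*C*(C + p))
(I(j) + 37383)*(F(24, 12) - 13686) = ((1/169)*(-183) + 37383)*((-14 + 70*12**2 + 70*12*24) - 13686) = (-183/169 + 37383)*((-14 + 70*144 + 20160) - 13686) = 6317544*((-14 + 10080 + 20160) - 13686)/169 = 6317544*(30226 - 13686)/169 = (6317544/169)*16540 = 104492177760/169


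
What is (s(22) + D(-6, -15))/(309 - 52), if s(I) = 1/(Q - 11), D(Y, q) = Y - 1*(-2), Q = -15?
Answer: -105/6682 ≈ -0.015714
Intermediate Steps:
D(Y, q) = 2 + Y (D(Y, q) = Y + 2 = 2 + Y)
s(I) = -1/26 (s(I) = 1/(-15 - 11) = 1/(-26) = -1/26)
(s(22) + D(-6, -15))/(309 - 52) = (-1/26 + (2 - 6))/(309 - 52) = (-1/26 - 4)/257 = -105/26*1/257 = -105/6682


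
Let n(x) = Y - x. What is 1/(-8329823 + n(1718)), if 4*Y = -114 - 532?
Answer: -2/16663405 ≈ -1.2002e-7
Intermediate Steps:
Y = -323/2 (Y = (-114 - 532)/4 = (1/4)*(-646) = -323/2 ≈ -161.50)
n(x) = -323/2 - x
1/(-8329823 + n(1718)) = 1/(-8329823 + (-323/2 - 1*1718)) = 1/(-8329823 + (-323/2 - 1718)) = 1/(-8329823 - 3759/2) = 1/(-16663405/2) = -2/16663405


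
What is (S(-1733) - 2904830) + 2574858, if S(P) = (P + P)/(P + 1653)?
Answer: -13197147/40 ≈ -3.2993e+5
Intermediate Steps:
S(P) = 2*P/(1653 + P) (S(P) = (2*P)/(1653 + P) = 2*P/(1653 + P))
(S(-1733) - 2904830) + 2574858 = (2*(-1733)/(1653 - 1733) - 2904830) + 2574858 = (2*(-1733)/(-80) - 2904830) + 2574858 = (2*(-1733)*(-1/80) - 2904830) + 2574858 = (1733/40 - 2904830) + 2574858 = -116191467/40 + 2574858 = -13197147/40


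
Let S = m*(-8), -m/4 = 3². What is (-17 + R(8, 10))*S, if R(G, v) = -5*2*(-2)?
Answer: 864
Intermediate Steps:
R(G, v) = 20 (R(G, v) = -10*(-2) = 20)
m = -36 (m = -4*3² = -4*9 = -36)
S = 288 (S = -36*(-8) = 288)
(-17 + R(8, 10))*S = (-17 + 20)*288 = 3*288 = 864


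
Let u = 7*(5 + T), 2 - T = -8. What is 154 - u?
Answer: 49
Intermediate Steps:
T = 10 (T = 2 - 1*(-8) = 2 + 8 = 10)
u = 105 (u = 7*(5 + 10) = 7*15 = 105)
154 - u = 154 - 1*105 = 154 - 105 = 49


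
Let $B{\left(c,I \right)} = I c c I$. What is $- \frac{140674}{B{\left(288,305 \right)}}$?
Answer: $- \frac{70337}{3857932800} \approx -1.8232 \cdot 10^{-5}$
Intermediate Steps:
$B{\left(c,I \right)} = I^{2} c^{2}$ ($B{\left(c,I \right)} = I c I c = I^{2} c^{2}$)
$- \frac{140674}{B{\left(288,305 \right)}} = - \frac{140674}{305^{2} \cdot 288^{2}} = - \frac{140674}{93025 \cdot 82944} = - \frac{140674}{7715865600} = \left(-140674\right) \frac{1}{7715865600} = - \frac{70337}{3857932800}$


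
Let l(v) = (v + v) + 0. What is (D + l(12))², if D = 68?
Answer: 8464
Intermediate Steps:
l(v) = 2*v (l(v) = 2*v + 0 = 2*v)
(D + l(12))² = (68 + 2*12)² = (68 + 24)² = 92² = 8464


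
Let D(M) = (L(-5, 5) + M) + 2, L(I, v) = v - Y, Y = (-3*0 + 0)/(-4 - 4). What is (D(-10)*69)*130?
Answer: -26910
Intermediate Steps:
Y = 0 (Y = (0 + 0)/(-8) = 0*(-⅛) = 0)
L(I, v) = v (L(I, v) = v - 1*0 = v + 0 = v)
D(M) = 7 + M (D(M) = (5 + M) + 2 = 7 + M)
(D(-10)*69)*130 = ((7 - 10)*69)*130 = -3*69*130 = -207*130 = -26910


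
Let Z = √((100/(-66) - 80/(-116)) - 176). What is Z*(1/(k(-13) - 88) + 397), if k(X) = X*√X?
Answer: (34935*√161945454 + 5161*I*√2105290902)/(957*(-88*I + 13*√13)) ≈ -0.062698 + 5279.0*I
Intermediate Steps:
k(X) = X^(3/2)
Z = I*√161945454/957 (Z = √((100*(-1/66) - 80*(-1/116)) - 176) = √((-50/33 + 20/29) - 176) = √(-790/957 - 176) = √(-169222/957) = I*√161945454/957 ≈ 13.298*I)
Z*(1/(k(-13) - 88) + 397) = (I*√161945454/957)*(1/((-13)^(3/2) - 88) + 397) = (I*√161945454/957)*(1/(-13*I*√13 - 88) + 397) = (I*√161945454/957)*(1/(-88 - 13*I*√13) + 397) = (I*√161945454/957)*(397 + 1/(-88 - 13*I*√13)) = I*√161945454*(397 + 1/(-88 - 13*I*√13))/957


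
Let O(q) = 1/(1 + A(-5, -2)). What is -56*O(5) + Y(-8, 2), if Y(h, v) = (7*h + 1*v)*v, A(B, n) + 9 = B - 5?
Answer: -944/9 ≈ -104.89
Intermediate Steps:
A(B, n) = -14 + B (A(B, n) = -9 + (B - 5) = -9 + (-5 + B) = -14 + B)
O(q) = -1/18 (O(q) = 1/(1 + (-14 - 5)) = 1/(1 - 19) = 1/(-18) = -1/18)
Y(h, v) = v*(v + 7*h) (Y(h, v) = (7*h + v)*v = (v + 7*h)*v = v*(v + 7*h))
-56*O(5) + Y(-8, 2) = -56*(-1/18) + 2*(2 + 7*(-8)) = 28/9 + 2*(2 - 56) = 28/9 + 2*(-54) = 28/9 - 108 = -944/9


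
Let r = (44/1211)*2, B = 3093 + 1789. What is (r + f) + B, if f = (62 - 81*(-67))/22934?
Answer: 135596812639/27773074 ≈ 4882.3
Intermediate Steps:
B = 4882
f = 5489/22934 (f = (62 + 5427)*(1/22934) = 5489*(1/22934) = 5489/22934 ≈ 0.23934)
r = 88/1211 (r = (44*(1/1211))*2 = (44/1211)*2 = 88/1211 ≈ 0.072667)
(r + f) + B = (88/1211 + 5489/22934) + 4882 = 8665371/27773074 + 4882 = 135596812639/27773074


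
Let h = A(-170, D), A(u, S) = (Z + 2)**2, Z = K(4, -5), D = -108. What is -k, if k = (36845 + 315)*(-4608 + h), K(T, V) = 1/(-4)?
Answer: 342238955/2 ≈ 1.7112e+8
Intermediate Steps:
K(T, V) = -1/4
Z = -1/4 ≈ -0.25000
A(u, S) = 49/16 (A(u, S) = (-1/4 + 2)**2 = (7/4)**2 = 49/16)
h = 49/16 ≈ 3.0625
k = -342238955/2 (k = (36845 + 315)*(-4608 + 49/16) = 37160*(-73679/16) = -342238955/2 ≈ -1.7112e+8)
-k = -1*(-342238955/2) = 342238955/2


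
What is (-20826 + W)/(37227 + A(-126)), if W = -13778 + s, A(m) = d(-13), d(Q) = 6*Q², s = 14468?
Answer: -6712/12747 ≈ -0.52656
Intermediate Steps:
A(m) = 1014 (A(m) = 6*(-13)² = 6*169 = 1014)
W = 690 (W = -13778 + 14468 = 690)
(-20826 + W)/(37227 + A(-126)) = (-20826 + 690)/(37227 + 1014) = -20136/38241 = -20136*1/38241 = -6712/12747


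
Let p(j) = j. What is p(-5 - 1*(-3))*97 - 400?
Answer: -594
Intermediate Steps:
p(-5 - 1*(-3))*97 - 400 = (-5 - 1*(-3))*97 - 400 = (-5 + 3)*97 - 400 = -2*97 - 400 = -194 - 400 = -594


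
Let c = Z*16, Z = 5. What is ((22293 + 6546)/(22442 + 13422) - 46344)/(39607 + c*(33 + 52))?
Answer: -554017459/554780216 ≈ -0.99862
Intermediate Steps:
c = 80 (c = 5*16 = 80)
((22293 + 6546)/(22442 + 13422) - 46344)/(39607 + c*(33 + 52)) = ((22293 + 6546)/(22442 + 13422) - 46344)/(39607 + 80*(33 + 52)) = (28839/35864 - 46344)/(39607 + 80*85) = (28839*(1/35864) - 46344)/(39607 + 6800) = (28839/35864 - 46344)/46407 = -1662052377/35864*1/46407 = -554017459/554780216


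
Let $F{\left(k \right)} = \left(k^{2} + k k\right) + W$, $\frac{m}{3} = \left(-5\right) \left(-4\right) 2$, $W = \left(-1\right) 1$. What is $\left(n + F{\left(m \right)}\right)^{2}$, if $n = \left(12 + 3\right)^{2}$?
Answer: $842392576$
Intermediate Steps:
$W = -1$
$m = 120$ ($m = 3 \left(-5\right) \left(-4\right) 2 = 3 \cdot 20 \cdot 2 = 3 \cdot 40 = 120$)
$F{\left(k \right)} = -1 + 2 k^{2}$ ($F{\left(k \right)} = \left(k^{2} + k k\right) - 1 = \left(k^{2} + k^{2}\right) - 1 = 2 k^{2} - 1 = -1 + 2 k^{2}$)
$n = 225$ ($n = 15^{2} = 225$)
$\left(n + F{\left(m \right)}\right)^{2} = \left(225 - \left(1 - 2 \cdot 120^{2}\right)\right)^{2} = \left(225 + \left(-1 + 2 \cdot 14400\right)\right)^{2} = \left(225 + \left(-1 + 28800\right)\right)^{2} = \left(225 + 28799\right)^{2} = 29024^{2} = 842392576$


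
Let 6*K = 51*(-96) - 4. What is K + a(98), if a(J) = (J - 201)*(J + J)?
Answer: -63014/3 ≈ -21005.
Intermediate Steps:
a(J) = 2*J*(-201 + J) (a(J) = (-201 + J)*(2*J) = 2*J*(-201 + J))
K = -2450/3 (K = (51*(-96) - 4)/6 = (-4896 - 4)/6 = (1/6)*(-4900) = -2450/3 ≈ -816.67)
K + a(98) = -2450/3 + 2*98*(-201 + 98) = -2450/3 + 2*98*(-103) = -2450/3 - 20188 = -63014/3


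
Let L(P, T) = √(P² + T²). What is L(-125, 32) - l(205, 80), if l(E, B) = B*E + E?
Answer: -16605 + √16649 ≈ -16476.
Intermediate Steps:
l(E, B) = E + B*E
L(-125, 32) - l(205, 80) = √((-125)² + 32²) - 205*(1 + 80) = √(15625 + 1024) - 205*81 = √16649 - 1*16605 = √16649 - 16605 = -16605 + √16649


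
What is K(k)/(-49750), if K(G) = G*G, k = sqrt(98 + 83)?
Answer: -181/49750 ≈ -0.0036382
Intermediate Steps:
k = sqrt(181) ≈ 13.454
K(G) = G**2
K(k)/(-49750) = (sqrt(181))**2/(-49750) = 181*(-1/49750) = -181/49750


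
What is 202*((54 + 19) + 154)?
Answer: 45854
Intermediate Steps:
202*((54 + 19) + 154) = 202*(73 + 154) = 202*227 = 45854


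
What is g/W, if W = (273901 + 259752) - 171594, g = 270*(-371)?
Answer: -100170/362059 ≈ -0.27667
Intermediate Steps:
g = -100170
W = 362059 (W = 533653 - 171594 = 362059)
g/W = -100170/362059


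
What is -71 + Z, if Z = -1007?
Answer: -1078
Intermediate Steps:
-71 + Z = -71 - 1007 = -1078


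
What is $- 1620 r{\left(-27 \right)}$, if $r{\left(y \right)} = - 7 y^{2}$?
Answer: $8266860$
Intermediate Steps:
$- 1620 r{\left(-27 \right)} = - 1620 \left(- 7 \left(-27\right)^{2}\right) = - 1620 \left(\left(-7\right) 729\right) = \left(-1620\right) \left(-5103\right) = 8266860$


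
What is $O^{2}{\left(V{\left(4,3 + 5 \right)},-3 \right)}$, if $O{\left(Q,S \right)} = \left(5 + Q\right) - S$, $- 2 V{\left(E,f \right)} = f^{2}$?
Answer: $576$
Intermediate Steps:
$V{\left(E,f \right)} = - \frac{f^{2}}{2}$
$O{\left(Q,S \right)} = 5 + Q - S$
$O^{2}{\left(V{\left(4,3 + 5 \right)},-3 \right)} = \left(5 - \frac{\left(3 + 5\right)^{2}}{2} - -3\right)^{2} = \left(5 - \frac{8^{2}}{2} + 3\right)^{2} = \left(5 - 32 + 3\right)^{2} = \left(-24\right)^{2} = 576$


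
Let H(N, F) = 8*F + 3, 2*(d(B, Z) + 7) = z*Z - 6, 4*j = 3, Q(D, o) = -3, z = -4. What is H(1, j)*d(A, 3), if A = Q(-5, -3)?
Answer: -144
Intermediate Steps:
A = -3
j = ¾ (j = (¼)*3 = ¾ ≈ 0.75000)
d(B, Z) = -10 - 2*Z (d(B, Z) = -7 + (-4*Z - 6)/2 = -7 + (-6 - 4*Z)/2 = -7 + (-3 - 2*Z) = -10 - 2*Z)
H(N, F) = 3 + 8*F
H(1, j)*d(A, 3) = (3 + 8*(¾))*(-10 - 2*3) = (3 + 6)*(-10 - 6) = 9*(-16) = -144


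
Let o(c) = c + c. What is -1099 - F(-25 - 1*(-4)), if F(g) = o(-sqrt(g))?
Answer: -1099 + 2*I*sqrt(21) ≈ -1099.0 + 9.1651*I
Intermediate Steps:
o(c) = 2*c
F(g) = -2*sqrt(g) (F(g) = 2*(-sqrt(g)) = -2*sqrt(g))
-1099 - F(-25 - 1*(-4)) = -1099 - (-2)*sqrt(-25 - 1*(-4)) = -1099 - (-2)*sqrt(-25 + 4) = -1099 - (-2)*sqrt(-21) = -1099 - (-2)*I*sqrt(21) = -1099 + 2*I*sqrt(21)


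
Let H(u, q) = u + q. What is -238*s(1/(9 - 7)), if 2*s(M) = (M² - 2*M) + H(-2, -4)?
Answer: 3213/4 ≈ 803.25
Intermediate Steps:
H(u, q) = q + u
s(M) = -3 + M²/2 - M (s(M) = ((M² - 2*M) + (-4 - 2))/2 = ((M² - 2*M) - 6)/2 = (-6 + M² - 2*M)/2 = -3 + M²/2 - M)
-238*s(1/(9 - 7)) = -238*(-3 + (1/(9 - 7))²/2 - 1/(9 - 7)) = -238*(-3 + (1/2)²/2 - 1/2) = -238*(-3 + (½)²/2 - 1*½) = -238*(-3 + (½)*(¼) - ½) = -238*(-3 + ⅛ - ½) = -238*(-27/8) = 3213/4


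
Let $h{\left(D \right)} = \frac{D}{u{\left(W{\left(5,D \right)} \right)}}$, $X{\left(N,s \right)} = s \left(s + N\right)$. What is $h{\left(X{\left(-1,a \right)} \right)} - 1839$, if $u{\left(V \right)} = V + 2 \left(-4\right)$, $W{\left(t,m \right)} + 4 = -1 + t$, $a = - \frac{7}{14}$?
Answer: $- \frac{58851}{32} \approx -1839.1$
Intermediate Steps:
$a = - \frac{1}{2}$ ($a = \left(-7\right) \frac{1}{14} = - \frac{1}{2} \approx -0.5$)
$W{\left(t,m \right)} = -5 + t$ ($W{\left(t,m \right)} = -4 + \left(-1 + t\right) = -5 + t$)
$X{\left(N,s \right)} = s \left(N + s\right)$
$u{\left(V \right)} = -8 + V$ ($u{\left(V \right)} = V - 8 = -8 + V$)
$h{\left(D \right)} = - \frac{D}{8}$ ($h{\left(D \right)} = \frac{D}{-8 + \left(-5 + 5\right)} = \frac{D}{-8 + 0} = \frac{D}{-8} = D \left(- \frac{1}{8}\right) = - \frac{D}{8}$)
$h{\left(X{\left(-1,a \right)} \right)} - 1839 = - \frac{\left(- \frac{1}{2}\right) \left(-1 - \frac{1}{2}\right)}{8} - 1839 = - \frac{\left(- \frac{1}{2}\right) \left(- \frac{3}{2}\right)}{8} - 1839 = \left(- \frac{1}{8}\right) \frac{3}{4} - 1839 = - \frac{3}{32} - 1839 = - \frac{58851}{32}$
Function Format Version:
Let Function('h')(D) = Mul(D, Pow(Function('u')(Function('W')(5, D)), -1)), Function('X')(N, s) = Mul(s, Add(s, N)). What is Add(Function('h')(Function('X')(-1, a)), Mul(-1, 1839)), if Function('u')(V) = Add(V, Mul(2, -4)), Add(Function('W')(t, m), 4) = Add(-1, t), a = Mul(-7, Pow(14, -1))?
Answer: Rational(-58851, 32) ≈ -1839.1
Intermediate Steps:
a = Rational(-1, 2) (a = Mul(-7, Rational(1, 14)) = Rational(-1, 2) ≈ -0.50000)
Function('W')(t, m) = Add(-5, t) (Function('W')(t, m) = Add(-4, Add(-1, t)) = Add(-5, t))
Function('X')(N, s) = Mul(s, Add(N, s))
Function('u')(V) = Add(-8, V) (Function('u')(V) = Add(V, -8) = Add(-8, V))
Function('h')(D) = Mul(Rational(-1, 8), D) (Function('h')(D) = Mul(D, Pow(Add(-8, Add(-5, 5)), -1)) = Mul(D, Pow(Add(-8, 0), -1)) = Mul(D, Pow(-8, -1)) = Mul(D, Rational(-1, 8)) = Mul(Rational(-1, 8), D))
Add(Function('h')(Function('X')(-1, a)), Mul(-1, 1839)) = Add(Mul(Rational(-1, 8), Mul(Rational(-1, 2), Add(-1, Rational(-1, 2)))), Mul(-1, 1839)) = Add(Mul(Rational(-1, 8), Mul(Rational(-1, 2), Rational(-3, 2))), -1839) = Add(Mul(Rational(-1, 8), Rational(3, 4)), -1839) = Add(Rational(-3, 32), -1839) = Rational(-58851, 32)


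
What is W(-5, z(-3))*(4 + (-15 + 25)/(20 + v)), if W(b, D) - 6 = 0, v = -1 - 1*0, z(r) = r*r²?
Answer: 516/19 ≈ 27.158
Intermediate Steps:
z(r) = r³
v = -1 (v = -1 + 0 = -1)
W(b, D) = 6 (W(b, D) = 6 + 0 = 6)
W(-5, z(-3))*(4 + (-15 + 25)/(20 + v)) = 6*(4 + (-15 + 25)/(20 - 1)) = 6*(4 + 10/19) = 6*(86/19) = 516/19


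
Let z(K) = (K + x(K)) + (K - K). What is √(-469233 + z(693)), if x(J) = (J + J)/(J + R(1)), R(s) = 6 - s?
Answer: 3*I*√6340933187/349 ≈ 684.5*I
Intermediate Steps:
x(J) = 2*J/(5 + J) (x(J) = (J + J)/(J + (6 - 1*1)) = (2*J)/(J + (6 - 1)) = (2*J)/(J + 5) = (2*J)/(5 + J) = 2*J/(5 + J))
z(K) = K + 2*K/(5 + K) (z(K) = (K + 2*K/(5 + K)) + (K - K) = (K + 2*K/(5 + K)) + 0 = K + 2*K/(5 + K))
√(-469233 + z(693)) = √(-469233 + 693*(7 + 693)/(5 + 693)) = √(-469233 + 693*700/698) = √(-469233 + 693*(1/698)*700) = √(-469233 + 242550/349) = √(-163519767/349) = 3*I*√6340933187/349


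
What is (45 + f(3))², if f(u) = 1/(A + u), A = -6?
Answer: 17956/9 ≈ 1995.1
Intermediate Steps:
f(u) = 1/(-6 + u)
(45 + f(3))² = (45 + 1/(-6 + 3))² = (45 + 1/(-3))² = (45 - ⅓)² = (134/3)² = 17956/9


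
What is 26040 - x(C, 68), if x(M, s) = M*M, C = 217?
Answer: -21049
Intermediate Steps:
x(M, s) = M**2
26040 - x(C, 68) = 26040 - 1*217**2 = 26040 - 1*47089 = 26040 - 47089 = -21049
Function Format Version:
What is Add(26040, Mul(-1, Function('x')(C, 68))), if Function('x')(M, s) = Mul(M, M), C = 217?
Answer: -21049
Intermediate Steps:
Function('x')(M, s) = Pow(M, 2)
Add(26040, Mul(-1, Function('x')(C, 68))) = Add(26040, Mul(-1, Pow(217, 2))) = Add(26040, Mul(-1, 47089)) = Add(26040, -47089) = -21049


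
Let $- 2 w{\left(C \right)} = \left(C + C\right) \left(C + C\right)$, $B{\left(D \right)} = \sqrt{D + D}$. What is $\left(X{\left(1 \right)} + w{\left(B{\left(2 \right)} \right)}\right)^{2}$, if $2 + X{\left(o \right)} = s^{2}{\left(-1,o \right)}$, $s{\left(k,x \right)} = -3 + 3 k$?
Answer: $676$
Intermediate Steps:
$X{\left(o \right)} = 34$ ($X{\left(o \right)} = -2 + \left(-3 + 3 \left(-1\right)\right)^{2} = -2 + \left(-3 - 3\right)^{2} = -2 + \left(-6\right)^{2} = -2 + 36 = 34$)
$B{\left(D \right)} = \sqrt{2} \sqrt{D}$ ($B{\left(D \right)} = \sqrt{2 D} = \sqrt{2} \sqrt{D}$)
$w{\left(C \right)} = - 2 C^{2}$ ($w{\left(C \right)} = - \frac{\left(C + C\right) \left(C + C\right)}{2} = - \frac{2 C 2 C}{2} = - \frac{4 C^{2}}{2} = - 2 C^{2}$)
$\left(X{\left(1 \right)} + w{\left(B{\left(2 \right)} \right)}\right)^{2} = \left(34 - 2 \left(\sqrt{2} \sqrt{2}\right)^{2}\right)^{2} = \left(34 - 2 \cdot 2^{2}\right)^{2} = \left(34 - 8\right)^{2} = 26^{2} = 676$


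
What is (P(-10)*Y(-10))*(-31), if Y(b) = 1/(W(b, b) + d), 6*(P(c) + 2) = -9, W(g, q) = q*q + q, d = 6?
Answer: 217/192 ≈ 1.1302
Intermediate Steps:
W(g, q) = q + q**2 (W(g, q) = q**2 + q = q + q**2)
P(c) = -7/2 (P(c) = -2 + (1/6)*(-9) = -2 - 3/2 = -7/2)
Y(b) = 1/(6 + b*(1 + b)) (Y(b) = 1/(b*(1 + b) + 6) = 1/(6 + b*(1 + b)))
(P(-10)*Y(-10))*(-31) = -7/(2*(6 - 10*(1 - 10)))*(-31) = -7/(2*(6 - 10*(-9)))*(-31) = -7/(2*(6 + 90))*(-31) = -7/2/96*(-31) = -7/2*1/96*(-31) = -7/192*(-31) = 217/192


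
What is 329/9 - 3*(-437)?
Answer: 12128/9 ≈ 1347.6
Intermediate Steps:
329/9 - 3*(-437) = 329*(⅑) + 1311 = 329/9 + 1311 = 12128/9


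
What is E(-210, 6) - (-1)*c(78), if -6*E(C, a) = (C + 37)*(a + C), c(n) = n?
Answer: -5804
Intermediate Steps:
E(C, a) = -(37 + C)*(C + a)/6 (E(C, a) = -(C + 37)*(a + C)/6 = -(37 + C)*(C + a)/6)
E(-210, 6) - (-1)*c(78) = (-37/6*(-210) - 37/6*6 - 1/6*(-210)**2 - 1/6*(-210)*6) - (-1)*78 = (1295 - 37 - 1/6*44100 + 210) - 1*(-78) = (1295 - 37 - 7350 + 210) + 78 = -5882 + 78 = -5804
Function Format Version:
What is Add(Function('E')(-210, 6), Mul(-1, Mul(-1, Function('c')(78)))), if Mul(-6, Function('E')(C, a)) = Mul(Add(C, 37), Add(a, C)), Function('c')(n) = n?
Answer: -5804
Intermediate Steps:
Function('E')(C, a) = Mul(Rational(-1, 6), Add(37, C), Add(C, a)) (Function('E')(C, a) = Mul(Rational(-1, 6), Mul(Add(C, 37), Add(a, C))) = Mul(Rational(-1, 6), Mul(Add(37, C), Add(C, a))) = Mul(Rational(-1, 6), Add(37, C), Add(C, a)))
Add(Function('E')(-210, 6), Mul(-1, Mul(-1, Function('c')(78)))) = Add(Add(Mul(Rational(-37, 6), -210), Mul(Rational(-37, 6), 6), Mul(Rational(-1, 6), Pow(-210, 2)), Mul(Rational(-1, 6), -210, 6)), Mul(-1, Mul(-1, 78))) = Add(Add(1295, -37, Mul(Rational(-1, 6), 44100), 210), Mul(-1, -78)) = Add(Add(1295, -37, -7350, 210), 78) = Add(-5882, 78) = -5804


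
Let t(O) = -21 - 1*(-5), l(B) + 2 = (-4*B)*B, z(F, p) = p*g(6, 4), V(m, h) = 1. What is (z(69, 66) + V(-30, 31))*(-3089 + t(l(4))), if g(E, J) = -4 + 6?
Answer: -412965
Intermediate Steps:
g(E, J) = 2
z(F, p) = 2*p (z(F, p) = p*2 = 2*p)
l(B) = -2 - 4*B**2 (l(B) = -2 + (-4*B)*B = -2 - 4*B**2)
t(O) = -16 (t(O) = -21 + 5 = -16)
(z(69, 66) + V(-30, 31))*(-3089 + t(l(4))) = (2*66 + 1)*(-3089 - 16) = (132 + 1)*(-3105) = 133*(-3105) = -412965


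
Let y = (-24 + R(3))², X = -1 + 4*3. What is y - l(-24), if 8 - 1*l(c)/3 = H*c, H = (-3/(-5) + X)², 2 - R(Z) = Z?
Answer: -227183/25 ≈ -9087.3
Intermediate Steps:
R(Z) = 2 - Z
X = 11 (X = -1 + 12 = 11)
H = 3364/25 (H = (-3/(-5) + 11)² = (-3*(-⅕) + 11)² = (⅗ + 11)² = (58/5)² = 3364/25 ≈ 134.56)
l(c) = 24 - 10092*c/25
y = 625 (y = (-24 + (2 - 1*3))² = (-24 + (2 - 3))² = (-24 - 1)² = (-25)² = 625)
y - l(-24) = 625 - (24 - 10092/25*(-24)) = 625 - (24 + 242208/25) = 625 - 1*242808/25 = 625 - 242808/25 = -227183/25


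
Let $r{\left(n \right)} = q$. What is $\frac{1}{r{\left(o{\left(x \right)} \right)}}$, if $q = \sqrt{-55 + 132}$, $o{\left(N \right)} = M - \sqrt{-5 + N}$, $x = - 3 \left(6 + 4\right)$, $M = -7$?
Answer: $\frac{\sqrt{77}}{77} \approx 0.11396$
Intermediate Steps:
$x = -30$ ($x = \left(-3\right) 10 = -30$)
$o{\left(N \right)} = -7 - \sqrt{-5 + N}$
$q = \sqrt{77} \approx 8.775$
$r{\left(n \right)} = \sqrt{77}$
$\frac{1}{r{\left(o{\left(x \right)} \right)}} = \frac{1}{\sqrt{77}} = \frac{\sqrt{77}}{77}$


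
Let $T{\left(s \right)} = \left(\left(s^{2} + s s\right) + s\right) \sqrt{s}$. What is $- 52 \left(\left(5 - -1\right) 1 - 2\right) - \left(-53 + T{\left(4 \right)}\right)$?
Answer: $-227$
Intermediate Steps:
$T{\left(s \right)} = \sqrt{s} \left(s + 2 s^{2}\right)$ ($T{\left(s \right)} = \left(\left(s^{2} + s^{2}\right) + s\right) \sqrt{s} = \left(2 s^{2} + s\right) \sqrt{s} = \left(s + 2 s^{2}\right) \sqrt{s} = \sqrt{s} \left(s + 2 s^{2}\right)$)
$- 52 \left(\left(5 - -1\right) 1 - 2\right) - \left(-53 + T{\left(4 \right)}\right) = - 52 \left(\left(5 - -1\right) 1 - 2\right) + \left(53 - 4^{\frac{3}{2}} \left(1 + 2 \cdot 4\right)\right) = - 52 \left(\left(5 + 1\right) 1 - 2\right) + \left(53 - 8 \left(1 + 8\right)\right) = - 52 \left(6 \cdot 1 - 2\right) + \left(53 - 8 \cdot 9\right) = - 52 \left(6 - 2\right) + \left(53 - 72\right) = \left(-52\right) 4 + \left(53 - 72\right) = -208 - 19 = -227$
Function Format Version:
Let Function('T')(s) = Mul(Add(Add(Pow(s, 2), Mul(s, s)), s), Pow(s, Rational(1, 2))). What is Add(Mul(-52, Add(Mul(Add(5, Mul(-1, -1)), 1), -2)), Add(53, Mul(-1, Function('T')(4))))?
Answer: -227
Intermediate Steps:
Function('T')(s) = Mul(Pow(s, Rational(1, 2)), Add(s, Mul(2, Pow(s, 2)))) (Function('T')(s) = Mul(Add(Add(Pow(s, 2), Pow(s, 2)), s), Pow(s, Rational(1, 2))) = Mul(Add(Mul(2, Pow(s, 2)), s), Pow(s, Rational(1, 2))) = Mul(Add(s, Mul(2, Pow(s, 2))), Pow(s, Rational(1, 2))) = Mul(Pow(s, Rational(1, 2)), Add(s, Mul(2, Pow(s, 2)))))
Add(Mul(-52, Add(Mul(Add(5, Mul(-1, -1)), 1), -2)), Add(53, Mul(-1, Function('T')(4)))) = Add(Mul(-52, Add(Mul(Add(5, Mul(-1, -1)), 1), -2)), Add(53, Mul(-1, Mul(Pow(4, Rational(3, 2)), Add(1, Mul(2, 4)))))) = Add(Mul(-52, Add(Mul(Add(5, 1), 1), -2)), Add(53, Mul(-1, Mul(8, Add(1, 8))))) = Add(Mul(-52, Add(Mul(6, 1), -2)), Add(53, Mul(-1, Mul(8, 9)))) = Add(Mul(-52, Add(6, -2)), Add(53, Mul(-1, 72))) = Add(Mul(-52, 4), Add(53, -72)) = Add(-208, -19) = -227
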